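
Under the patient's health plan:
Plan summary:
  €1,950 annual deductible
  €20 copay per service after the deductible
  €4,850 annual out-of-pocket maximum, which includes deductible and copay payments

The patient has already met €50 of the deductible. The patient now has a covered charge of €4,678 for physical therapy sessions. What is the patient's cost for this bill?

€50 of the €1,950 deductible is already met, leaving €1,900.
After the €1,900 deductible portion, €4,678 − €1,900 = €2,778 is subject to the copay.
Copay on this service: €20.
So the patient owes €1,900 + €20 = €1,920 before any cap.
Total out-of-pocket so far would be €50 + €1,920 = €1,970, below the €4,850 cap — no reduction.

€1,920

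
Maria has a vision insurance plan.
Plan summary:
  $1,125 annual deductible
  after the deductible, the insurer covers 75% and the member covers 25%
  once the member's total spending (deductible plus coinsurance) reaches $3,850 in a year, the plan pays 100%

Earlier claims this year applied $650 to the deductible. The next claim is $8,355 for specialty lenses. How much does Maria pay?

Deductible still to meet: $1,125 − $650 = $475.
After the $475 deductible portion, $8,355 − $475 = $7,880 is subject to coinsurance.
25% of $7,880 = $1,970 falls to the member.
So the member owes $475 + $1,970 = $2,445 before any cap.
Year-to-date out-of-pocket becomes $650 + $2,445 = $3,095, still under the $3,850 maximum, so no cap applies.

$2,445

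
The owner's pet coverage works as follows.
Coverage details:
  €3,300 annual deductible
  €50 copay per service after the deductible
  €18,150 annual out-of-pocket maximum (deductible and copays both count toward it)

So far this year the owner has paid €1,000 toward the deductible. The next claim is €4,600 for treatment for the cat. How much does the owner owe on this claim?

€2,350

€1,000 of the €3,300 deductible is already met, leaving €2,300.
After the €2,300 deductible portion, €4,600 − €2,300 = €2,300 is subject to the copay.
Copay on this service: €50.
Owner responsibility before any cap: €2,300 + €50 = €2,350.
Year-to-date out-of-pocket becomes €1,000 + €2,350 = €3,350, still under the €18,150 maximum, so no cap applies.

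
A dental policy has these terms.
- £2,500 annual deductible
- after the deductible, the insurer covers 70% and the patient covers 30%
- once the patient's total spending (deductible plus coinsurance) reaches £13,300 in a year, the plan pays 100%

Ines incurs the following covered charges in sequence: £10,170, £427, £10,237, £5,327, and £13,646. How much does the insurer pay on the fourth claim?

#1 (£10,170): £2,500 to deductible, leaving £7,670; patient's 30% is £2,301. Cost to patient: £4,801. OOP to date £4,801. Insurer: £10,170 − £4,801 = £5,369.
#2 (£427): deductible already satisfied, so patient's share is 30% × £427 = £128.10. Patient owes £128.10 (running OOP £4,929.10). Plan pays £427 − £128.10 = £298.90.
#3 (£10,237): deductible already satisfied, so patient's share is 30% × £10,237 = £3,071.10. Cost to patient: £3,071.10. OOP to date £8,000.20. Insurer: £10,237 − £3,071.10 = £7,165.90.
#4 (£5,327): deductible met; 30% of £5,327 = £1,598.10. Patient owes £1,598.10 (running OOP £9,598.30). Insurer: £5,327 − £1,598.10 = £3,728.90.

£3,728.90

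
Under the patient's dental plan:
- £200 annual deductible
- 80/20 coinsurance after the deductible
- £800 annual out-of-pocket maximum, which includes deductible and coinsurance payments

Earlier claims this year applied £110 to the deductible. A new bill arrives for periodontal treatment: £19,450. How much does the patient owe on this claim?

Remaining deductible: £200 − £110 = £90.
The remaining £19,360 (= £19,450 − £90) moves to coinsurance.
20% of £19,360 = £3,872 falls to the patient.
So the patient owes £90 + £3,872 = £3,962 before any cap.
Year-to-date out-of-pocket would reach £110 + £3,962 = £4,072, above the £800 maximum, so the patient pays only £800 − £110 = £690.

£690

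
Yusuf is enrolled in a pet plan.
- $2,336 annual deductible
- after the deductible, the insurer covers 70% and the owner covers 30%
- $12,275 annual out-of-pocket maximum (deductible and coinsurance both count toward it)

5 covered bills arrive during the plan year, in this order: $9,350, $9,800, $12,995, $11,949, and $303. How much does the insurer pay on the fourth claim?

$10,952.70

#1 ($9,350): $2,336 to deductible, leaving $7,014; coinsurance $7,014 × 30% = $2,104.20. Owner owes $4,440.20 (running OOP $4,440.20). Plan pays $9,350 − $4,440.20 = $4,909.80.
#2 ($9,800): deductible already satisfied, so owner's share is 30% × $9,800 = $2,940. Owner owes $2,940 (running OOP $7,380.20). Plan pays $9,800 − $2,940 = $6,860.
#3 ($12,995): 30% coinsurance on $12,995 = $3,898.50. Cost to owner: $3,898.50. OOP to date $11,278.70. Insurer: $12,995 − $3,898.50 = $9,096.50.
#4 ($11,949): deductible already satisfied, so owner's share is 30% × $11,949 = $3,584.70. OOP would hit $14,863.40 > $12,275, so the cap limits the owner to $12,275 − $11,278.70 = $996.30. Plan pays $11,949 − $996.30 = $10,952.70.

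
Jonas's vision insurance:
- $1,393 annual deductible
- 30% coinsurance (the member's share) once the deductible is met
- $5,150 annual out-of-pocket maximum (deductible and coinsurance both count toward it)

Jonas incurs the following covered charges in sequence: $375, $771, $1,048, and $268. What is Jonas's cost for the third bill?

#1 ($375): fully absorbed by the deductible. Cost to member: $375. OOP to date $375.
#2 ($771): fully absorbed by the deductible. Member owes $771 (running OOP $1,146).
#3 ($1,048): $247 to deductible, leaving $801; member's 30% is $240.30. Member owes $487.30 (running OOP $1,633.30).

$487.30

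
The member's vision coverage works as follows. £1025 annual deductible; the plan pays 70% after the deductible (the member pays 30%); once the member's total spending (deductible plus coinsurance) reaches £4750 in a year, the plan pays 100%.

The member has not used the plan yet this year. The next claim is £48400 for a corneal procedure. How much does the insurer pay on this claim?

Nothing has been paid toward the £1025 deductible, so the first £1025 of this charge is applied there.
The remaining £47375 (= £48400 − £1025) moves to coinsurance.
30% of £47375 = £14212.50 falls to the member.
So the member owes £1025 + £14212.50 = £15237.50 before any cap.
That would bring total out-of-pocket to £15237.50, past the £4750 cap. The member is capped at £4750 − £0 = £4750 on this claim.
The plan picks up £48400 − £4750 = £43650.

£43650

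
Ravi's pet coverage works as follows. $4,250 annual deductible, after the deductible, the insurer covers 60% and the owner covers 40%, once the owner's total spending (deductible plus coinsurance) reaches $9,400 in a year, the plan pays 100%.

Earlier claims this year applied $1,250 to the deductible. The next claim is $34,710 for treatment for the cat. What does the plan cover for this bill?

$1,250 of the $4,250 deductible is already met, leaving $3,000.
After the $3,000 deductible portion, $34,710 − $3,000 = $31,710 is subject to coinsurance.
40% of $31,710 = $12,684 falls to the owner.
Owner responsibility before any cap: $3,000 + $12,684 = $15,684.
That would bring total out-of-pocket to $16,934, past the $9,400 cap. The owner is capped at $9,400 − $1,250 = $8,150 on this claim.
The plan picks up $34,710 − $8,150 = $26,560.

$26,560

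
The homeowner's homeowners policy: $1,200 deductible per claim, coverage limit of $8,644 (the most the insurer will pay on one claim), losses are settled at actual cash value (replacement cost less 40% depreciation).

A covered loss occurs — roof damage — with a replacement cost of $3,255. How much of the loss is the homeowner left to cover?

Actual cash value after 40% depreciation: $3,255 × 60% = $1,953.
Subtract the deductible: $1,953 − $1,200 = $753.
That's under the $8,644 cap, so the insurer reimburses the full $753.
Out of pocket: $3,255 − $753 = $2,502.

$2,502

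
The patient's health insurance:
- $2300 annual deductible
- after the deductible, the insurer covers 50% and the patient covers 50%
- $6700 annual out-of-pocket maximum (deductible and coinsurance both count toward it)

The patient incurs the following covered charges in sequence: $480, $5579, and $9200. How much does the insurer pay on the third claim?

$6679.50

#1 ($480): all of it applies to the deductible. Patient pays $480; OOP now $480. Insurer: $480 − $480 = $0.
#2 ($5579): $1820 to deductible, leaving $3759; 50% of $3759 = $1879.50. Patient owes $3699.50 (running OOP $4179.50). Plan pays $5579 − $3699.50 = $1879.50.
#3 ($9200): 50% coinsurance on $9200 = $4600. Adding that to $4179.50 gives $8779.50, past the $6700 cap; patient pays only $6700 − $4179.50 = $2520.50. Plan pays $9200 − $2520.50 = $6679.50.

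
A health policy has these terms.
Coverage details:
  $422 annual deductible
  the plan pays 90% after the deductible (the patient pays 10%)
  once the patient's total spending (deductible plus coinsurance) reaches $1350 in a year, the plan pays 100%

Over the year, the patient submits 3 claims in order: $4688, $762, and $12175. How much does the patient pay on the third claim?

$425.20

Claim 1 — $4688: $422 to deductible, leaving $4266; patient's 10% is $426.60. Patient pays $848.60; OOP now $848.60.
Claim 2 — $762: deductible already satisfied, so patient's share is 10% × $762 = $76.20. Cost to patient: $76.20. OOP to date $924.80.
Claim 3 — $12175: deductible met; 10% of $12175 = $1217.50. Adding that to $924.80 gives $2142.30, past the $1350 cap; patient pays only $1350 − $924.80 = $425.20.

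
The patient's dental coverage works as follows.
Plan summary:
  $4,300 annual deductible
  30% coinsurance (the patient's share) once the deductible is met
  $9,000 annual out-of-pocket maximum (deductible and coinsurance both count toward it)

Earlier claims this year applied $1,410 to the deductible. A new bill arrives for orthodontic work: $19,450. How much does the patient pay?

$1,410 of the $4,300 deductible is already met, leaving $2,890.
That leaves $19,450 − $2,890 = $16,560 for coinsurance.
Patient's 30% share of $16,560 is $4,968.
Patient responsibility before any cap: $2,890 + $4,968 = $7,858.
Adding $7,858 to the $1,410 already spent would give $9,268, which exceeds the $9,000 cap; the patient pays just $9,000 − $1,410 = $7,590.

$7,590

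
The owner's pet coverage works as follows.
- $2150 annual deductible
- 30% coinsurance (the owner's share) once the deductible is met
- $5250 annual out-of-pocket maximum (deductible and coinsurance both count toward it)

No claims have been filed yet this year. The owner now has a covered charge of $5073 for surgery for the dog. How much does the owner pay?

Nothing has been paid toward the $2150 deductible, so the first $2150 of this charge is applied there.
After the $2150 deductible portion, $5073 − $2150 = $2923 is subject to coinsurance.
Coinsurance: $2923 × 30% = $876.90.
So the owner owes $2150 + $876.90 = $3026.90 before any cap.
Total out-of-pocket so far would be $0 + $3026.90 = $3026.90, below the $5250 cap — no reduction.

$3026.90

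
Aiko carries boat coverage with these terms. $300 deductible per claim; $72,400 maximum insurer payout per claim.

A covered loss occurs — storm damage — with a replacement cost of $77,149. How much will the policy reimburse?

$72,400

Less the $300 deductible: $77,149 − $300 = $76,849.
Since $76,849 > $72,400, the payout is capped at $72,400.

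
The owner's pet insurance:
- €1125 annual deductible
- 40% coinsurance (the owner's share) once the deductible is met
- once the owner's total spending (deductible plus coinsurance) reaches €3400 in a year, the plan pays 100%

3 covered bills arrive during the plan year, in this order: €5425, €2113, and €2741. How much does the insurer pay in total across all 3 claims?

€6879

#1 (€5425): deductible takes €1125, €4300 remains; owner's 40% is €1720. Owner pays €2845; OOP now €2845. Insurer: €5425 − €2845 = €2580.
#2 (€2113): deductible met; 40% of €2113 = €845.20. That would push OOP to €3690.20, over the €3400 cap, so owner pays €3400 − €2845 = €555. Insurer: €2113 − €555 = €1558.
#3 (€2741): deductible already satisfied, so owner's share is 40% × €2741 = €1096.40. That would push OOP to €4496.40, over the €3400 cap, so owner pays €3400 − €3400 = €0. Insurer: €2741 − €0 = €2741.
Insurer total = bills − owner's total = €10279 − €3400 = €6879.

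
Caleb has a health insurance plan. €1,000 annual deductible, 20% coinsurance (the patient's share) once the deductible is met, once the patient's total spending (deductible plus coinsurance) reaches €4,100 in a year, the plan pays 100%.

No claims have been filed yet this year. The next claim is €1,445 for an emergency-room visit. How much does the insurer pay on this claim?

Deductible not yet touched, so the first €1,000 of the bill goes to the deductible.
The remaining €445 (= €1,445 − €1,000) moves to coinsurance.
Coinsurance: €445 × 20% = €89.
That puts the patient's cost at €1,000 + €89 = €1,089 before any cap.
Total out-of-pocket so far would be €0 + €1,089 = €1,089, below the €4,100 cap — no reduction.
The insurer covers the remainder: €1,445 − €1,089 = €356.

€356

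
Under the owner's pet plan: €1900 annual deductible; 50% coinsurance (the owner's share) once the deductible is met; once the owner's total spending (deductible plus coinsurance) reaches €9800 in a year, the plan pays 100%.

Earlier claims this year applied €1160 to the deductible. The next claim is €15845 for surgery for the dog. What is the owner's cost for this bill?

€8292.50

€1160 of the €1900 deductible is already met, leaving €740.
That leaves €15845 − €740 = €15105 for coinsurance.
Coinsurance: €15105 × 50% = €7552.50.
Owner responsibility before any cap: €740 + €7552.50 = €8292.50.
Cumulative spending €1160 + €8292.50 = €9452.50 stays under the €9800 maximum.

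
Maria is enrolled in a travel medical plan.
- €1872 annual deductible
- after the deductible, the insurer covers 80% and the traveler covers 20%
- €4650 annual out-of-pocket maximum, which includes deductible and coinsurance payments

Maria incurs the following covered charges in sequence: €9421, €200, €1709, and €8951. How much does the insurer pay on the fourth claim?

€8064.60

Claim 1 (€9421): deductible takes €1872, €7549 remains; 20% of €7549 = €1509.80. Cost to traveler: €3381.80. OOP to date €3381.80. Insurer: €9421 − €3381.80 = €6039.20.
Claim 2 (€200): deductible already satisfied, so traveler's share is 20% × €200 = €40. Traveler owes €40 (running OOP €3421.80). Insurer: €200 − €40 = €160.
Claim 3 (€1709): 20% coinsurance on €1709 = €341.80. Cost to traveler: €341.80. OOP to date €3763.60. Insurer: €1709 − €341.80 = €1367.20.
Claim 4 (€8951): deductible already satisfied, so traveler's share is 20% × €8951 = €1790.20. That would push OOP to €5553.80, over the €4650 cap, so traveler pays €4650 − €3763.60 = €886.40. Plan pays €8951 − €886.40 = €8064.60.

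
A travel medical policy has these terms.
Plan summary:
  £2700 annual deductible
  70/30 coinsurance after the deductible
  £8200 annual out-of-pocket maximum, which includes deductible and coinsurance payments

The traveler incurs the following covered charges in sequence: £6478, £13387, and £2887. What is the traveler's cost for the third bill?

Claim 1 (£6478): £2700 to deductible, leaving £3778; traveler's 30% is £1133.40. Traveler owes £3833.40 (running OOP £3833.40).
Claim 2 (£13387): 30% coinsurance on £13387 = £4016.10. Traveler pays £4016.10; OOP now £7849.50.
Claim 3 (£2887): deductible already satisfied, so traveler's share is 30% × £2887 = £866.10. Adding that to £7849.50 gives £8715.60, past the £8200 cap; traveler pays only £8200 − £7849.50 = £350.50.

£350.50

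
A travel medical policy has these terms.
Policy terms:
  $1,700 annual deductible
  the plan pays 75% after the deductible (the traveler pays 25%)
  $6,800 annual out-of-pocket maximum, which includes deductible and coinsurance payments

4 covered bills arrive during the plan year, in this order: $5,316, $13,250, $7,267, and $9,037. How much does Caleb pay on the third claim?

Claim 1 ($5,316): $1,700 to deductible, leaving $3,616; coinsurance $3,616 × 25% = $904. Traveler owes $2,604 (running OOP $2,604).
Claim 2 ($13,250): deductible met; 25% of $13,250 = $3,312.50. Traveler owes $3,312.50 (running OOP $5,916.50).
Claim 3 ($7,267): 25% coinsurance on $7,267 = $1,816.75. That would push OOP to $7,733.25, over the $6,800 cap, so traveler pays $6,800 − $5,916.50 = $883.50.

$883.50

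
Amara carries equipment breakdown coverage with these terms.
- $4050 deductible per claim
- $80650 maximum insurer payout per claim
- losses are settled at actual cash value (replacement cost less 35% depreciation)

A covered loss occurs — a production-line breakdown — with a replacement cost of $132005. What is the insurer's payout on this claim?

Actual cash value after 35% depreciation: $132005 × 65% = $85803.25.
Subtract the deductible: $85803.25 − $4050 = $81753.25.
The $80650 per-incident cap binds; insurer pays $80650.

$80650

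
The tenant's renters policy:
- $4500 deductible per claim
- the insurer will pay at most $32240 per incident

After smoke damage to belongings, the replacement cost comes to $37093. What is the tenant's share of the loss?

After the deductible, $37093 − $4500 = $32593 remains.
$32593 exceeds the $32240 limit, so the insurer pays the limit: $32240.
Out of pocket: $37093 − $32240 = $4853.

$4853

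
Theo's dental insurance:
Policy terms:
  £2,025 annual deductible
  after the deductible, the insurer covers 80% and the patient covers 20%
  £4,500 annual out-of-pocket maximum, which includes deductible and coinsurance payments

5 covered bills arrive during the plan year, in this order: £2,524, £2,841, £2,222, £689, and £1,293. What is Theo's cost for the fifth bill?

£258.60

Claim 1 (£2,524): £2,025 finishes the deductible; £499 goes to coinsurance; 20% of £499 = £99.80. Patient pays £2,124.80; OOP now £2,124.80.
Claim 2 (£2,841): 20% coinsurance on £2,841 = £568.20. Patient pays £568.20; OOP now £2,693.
Claim 3 (£2,222): 20% coinsurance on £2,222 = £444.40. Patient owes £444.40 (running OOP £3,137.40).
Claim 4 (£689): 20% coinsurance on £689 = £137.80. Patient owes £137.80 (running OOP £3,275.20).
Claim 5 (£1,293): deductible met; 20% of £1,293 = £258.60. Patient pays £258.60; OOP now £3,533.80.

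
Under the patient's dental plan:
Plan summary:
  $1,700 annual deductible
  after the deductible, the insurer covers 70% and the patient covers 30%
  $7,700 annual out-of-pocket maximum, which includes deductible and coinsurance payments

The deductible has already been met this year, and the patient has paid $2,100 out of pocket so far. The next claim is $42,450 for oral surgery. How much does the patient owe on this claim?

With the deductible met, the entire $42,450 is subject to coinsurance.
Coinsurance: $42,450 × 30% = $12,735.
Adding $12,735 to the $2,100 already spent would give $14,835, which exceeds the $7,700 cap; the patient pays just $7,700 − $2,100 = $5,600.

$5,600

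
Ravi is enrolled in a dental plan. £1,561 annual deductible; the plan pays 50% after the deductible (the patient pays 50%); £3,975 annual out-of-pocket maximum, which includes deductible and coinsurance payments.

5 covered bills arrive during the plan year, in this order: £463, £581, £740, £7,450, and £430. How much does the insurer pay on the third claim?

#1 (£463): fully absorbed by the deductible. Patient owes £463 (running OOP £463). Insurer: £463 − £463 = £0.
#2 (£581): entire amount goes to the deductible. Patient pays £581; OOP now £1,044. Insurer: £581 − £581 = £0.
#3 (£740): deductible takes £517, £223 remains; patient's 50% is £111.50. Patient owes £628.50 (running OOP £1,672.50). Insurer: £740 − £628.50 = £111.50.

£111.50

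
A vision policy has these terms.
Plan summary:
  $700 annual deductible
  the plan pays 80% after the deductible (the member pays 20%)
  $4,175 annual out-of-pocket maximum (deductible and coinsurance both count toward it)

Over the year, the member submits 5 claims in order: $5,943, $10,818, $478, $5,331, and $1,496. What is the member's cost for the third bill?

Bill 1, $5,943: deductible takes $700, $5,243 remains; 20% of $5,243 = $1,048.60. Cost to member: $1,748.60. OOP to date $1,748.60.
Bill 2, $10,818: 20% coinsurance on $10,818 = $2,163.60. Cost to member: $2,163.60. OOP to date $3,912.20.
Bill 3, $478: deductible already satisfied, so member's share is 20% × $478 = $95.60. Member pays $95.60; OOP now $4,007.80.

$95.60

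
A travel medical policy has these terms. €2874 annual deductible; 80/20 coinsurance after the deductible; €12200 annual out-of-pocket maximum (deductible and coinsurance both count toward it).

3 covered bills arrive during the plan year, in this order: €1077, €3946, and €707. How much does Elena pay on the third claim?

Bill 1, €1077: fully absorbed by the deductible. Traveler pays €1077; OOP now €1077.
Bill 2, €3946: €1797 to deductible, leaving €2149; 20% of €2149 = €429.80. Cost to traveler: €2226.80. OOP to date €3303.80.
Bill 3, €707: deductible already satisfied, so traveler's share is 20% × €707 = €141.40. Traveler pays €141.40; OOP now €3445.20.

€141.40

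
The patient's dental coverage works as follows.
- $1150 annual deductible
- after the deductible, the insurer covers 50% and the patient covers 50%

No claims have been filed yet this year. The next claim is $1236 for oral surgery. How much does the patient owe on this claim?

$1193

The full $1150 deductible is still open; $1150 of this bill applies to it.
After the $1150 deductible portion, $1236 − $1150 = $86 is subject to coinsurance.
Patient's 50% share of $86 is $43.
Patient responsibility: $1150 + $43 = $1193.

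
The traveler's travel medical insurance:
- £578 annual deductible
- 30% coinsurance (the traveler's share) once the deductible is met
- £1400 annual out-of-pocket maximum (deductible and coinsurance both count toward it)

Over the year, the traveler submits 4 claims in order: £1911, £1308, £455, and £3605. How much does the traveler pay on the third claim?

#1 (£1911): £578 to deductible, leaving £1333; 30% of £1333 = £399.90. Traveler pays £977.90; OOP now £977.90.
#2 (£1308): deductible met; 30% of £1308 = £392.40. Traveler pays £392.40; OOP now £1370.30.
#3 (£455): deductible already satisfied, so traveler's share is 30% × £455 = £136.50. That would push OOP to £1506.80, over the £1400 cap, so traveler pays £1400 − £1370.30 = £29.70.

£29.70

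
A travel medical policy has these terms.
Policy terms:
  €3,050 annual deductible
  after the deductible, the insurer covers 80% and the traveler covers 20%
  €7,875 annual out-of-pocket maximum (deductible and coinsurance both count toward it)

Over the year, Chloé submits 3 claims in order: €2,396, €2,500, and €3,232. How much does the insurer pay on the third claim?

€2,585.60

Bill 1, €2,396: all of it applies to the deductible. Traveler pays €2,396; OOP now €2,396. Insurer: €2,396 − €2,396 = €0.
Bill 2, €2,500: deductible takes €654, €1,846 remains; 20% of €1,846 = €369.20. Traveler pays €1,023.20; OOP now €3,419.20. Plan pays €2,500 − €1,023.20 = €1,476.80.
Bill 3, €3,232: 20% coinsurance on €3,232 = €646.40. Cost to traveler: €646.40. OOP to date €4,065.60. Insurer: €3,232 − €646.40 = €2,585.60.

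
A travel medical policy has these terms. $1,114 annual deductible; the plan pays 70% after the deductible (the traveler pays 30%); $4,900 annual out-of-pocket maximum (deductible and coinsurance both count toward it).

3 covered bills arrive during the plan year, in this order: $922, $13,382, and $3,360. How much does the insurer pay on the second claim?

$9,404

Bill 1, $922: entire amount goes to the deductible. Cost to traveler: $922. OOP to date $922. Insurer: $922 − $922 = $0.
Bill 2, $13,382: $192 to deductible, leaving $13,190; coinsurance $13,190 × 30% = $3,957. Together that's $192 + $3,957 = $4,149. OOP would hit $5,071 > $4,900, so the cap limits the traveler to $4,900 − $922 = $3,978. Insurer: $13,382 − $3,978 = $9,404.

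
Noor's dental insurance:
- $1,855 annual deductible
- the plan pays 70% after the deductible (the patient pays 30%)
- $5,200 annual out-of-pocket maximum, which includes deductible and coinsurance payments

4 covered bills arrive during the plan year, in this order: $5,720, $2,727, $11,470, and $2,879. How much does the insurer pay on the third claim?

Claim 1 ($5,720): $1,855 finishes the deductible; $3,865 goes to coinsurance; 30% of $3,865 = $1,159.50. Cost to patient: $3,014.50. OOP to date $3,014.50. Insurer: $5,720 − $3,014.50 = $2,705.50.
Claim 2 ($2,727): deductible met; 30% of $2,727 = $818.10. Patient owes $818.10 (running OOP $3,832.60). Plan pays $2,727 − $818.10 = $1,908.90.
Claim 3 ($11,470): deductible met; 30% of $11,470 = $3,441. OOP would hit $7,273.60 > $5,200, so the cap limits the patient to $5,200 − $3,832.60 = $1,367.40. Insurer: $11,470 − $1,367.40 = $10,102.60.

$10,102.60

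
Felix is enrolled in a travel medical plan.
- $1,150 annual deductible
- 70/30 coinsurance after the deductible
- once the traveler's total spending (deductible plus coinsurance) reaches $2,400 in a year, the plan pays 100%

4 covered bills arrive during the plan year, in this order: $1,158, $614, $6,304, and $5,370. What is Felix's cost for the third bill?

Claim 1 — $1,158: $1,150 to deductible, leaving $8; 30% of $8 = $2.40. Traveler owes $1,152.40 (running OOP $1,152.40).
Claim 2 — $614: deductible already satisfied, so traveler's share is 30% × $614 = $184.20. Traveler pays $184.20; OOP now $1,336.60.
Claim 3 — $6,304: 30% coinsurance on $6,304 = $1,891.20. That would push OOP to $3,227.80, over the $2,400 cap, so traveler pays $2,400 − $1,336.60 = $1,063.40.

$1,063.40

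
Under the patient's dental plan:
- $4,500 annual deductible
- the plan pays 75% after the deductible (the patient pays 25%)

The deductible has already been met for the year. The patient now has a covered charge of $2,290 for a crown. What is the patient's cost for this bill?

$572.50

The deductible is already satisfied, so the full bill goes to coinsurance.
Patient's 25% share of $2,290 is $572.50.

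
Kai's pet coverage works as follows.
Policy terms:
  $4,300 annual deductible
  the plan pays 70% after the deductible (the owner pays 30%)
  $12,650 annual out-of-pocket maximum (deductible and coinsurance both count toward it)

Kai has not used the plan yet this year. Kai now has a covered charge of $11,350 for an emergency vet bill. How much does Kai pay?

The full $4,300 deductible is still open; $4,300 of this bill applies to it.
After the $4,300 deductible portion, $11,350 − $4,300 = $7,050 is subject to coinsurance.
Owner's 30% share of $7,050 is $2,115.
Owner responsibility before any cap: $4,300 + $2,115 = $6,415.
Year-to-date out-of-pocket becomes $0 + $6,415 = $6,415, still under the $12,650 maximum, so no cap applies.

$6,415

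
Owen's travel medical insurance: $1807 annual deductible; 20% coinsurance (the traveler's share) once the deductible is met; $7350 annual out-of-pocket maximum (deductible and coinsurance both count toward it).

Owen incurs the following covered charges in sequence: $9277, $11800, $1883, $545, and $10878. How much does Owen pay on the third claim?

$376.60

Claim 1 ($9277): $1807 to deductible, leaving $7470; coinsurance $7470 × 20% = $1494. Traveler pays $3301; OOP now $3301.
Claim 2 ($11800): deductible already satisfied, so traveler's share is 20% × $11800 = $2360. Traveler owes $2360 (running OOP $5661).
Claim 3 ($1883): deductible met; 20% of $1883 = $376.60. Traveler pays $376.60; OOP now $6037.60.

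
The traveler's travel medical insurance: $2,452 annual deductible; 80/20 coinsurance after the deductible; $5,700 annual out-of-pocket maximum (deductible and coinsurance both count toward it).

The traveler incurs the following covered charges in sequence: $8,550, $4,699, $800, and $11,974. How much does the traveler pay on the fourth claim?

$928.60

#1 ($8,550): deductible takes $2,452, $6,098 remains; traveler's 20% is $1,219.60. Traveler owes $3,671.60 (running OOP $3,671.60).
#2 ($4,699): 20% coinsurance on $4,699 = $939.80. Traveler owes $939.80 (running OOP $4,611.40).
#3 ($800): 20% coinsurance on $800 = $160. Cost to traveler: $160. OOP to date $4,771.40.
#4 ($11,974): deductible met; 20% of $11,974 = $2,394.80. Adding that to $4,771.40 gives $7,166.20, past the $5,700 cap; traveler pays only $5,700 − $4,771.40 = $928.60.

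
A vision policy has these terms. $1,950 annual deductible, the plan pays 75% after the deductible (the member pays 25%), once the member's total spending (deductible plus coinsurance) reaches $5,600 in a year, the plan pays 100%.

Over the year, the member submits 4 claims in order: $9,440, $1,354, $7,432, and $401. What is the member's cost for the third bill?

Bill 1, $9,440: $1,950 to deductible, leaving $7,490; coinsurance $7,490 × 25% = $1,872.50. Member pays $3,822.50; OOP now $3,822.50.
Bill 2, $1,354: deductible met; 25% of $1,354 = $338.50. Member pays $338.50; OOP now $4,161.
Bill 3, $7,432: 25% coinsurance on $7,432 = $1,858. That would push OOP to $6,019, over the $5,600 cap, so member pays $5,600 − $4,161 = $1,439.

$1,439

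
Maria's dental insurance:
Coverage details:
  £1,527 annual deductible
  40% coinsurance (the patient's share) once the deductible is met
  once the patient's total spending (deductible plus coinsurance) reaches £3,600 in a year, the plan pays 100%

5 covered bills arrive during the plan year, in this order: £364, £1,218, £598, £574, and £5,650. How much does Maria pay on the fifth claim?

£1,582.20

Bill 1, £364: all of it applies to the deductible. Patient pays £364; OOP now £364.
Bill 2, £1,218: £1,163 finishes the deductible; £55 goes to coinsurance; coinsurance £55 × 40% = £22. Cost to patient: £1,185. OOP to date £1,549.
Bill 3, £598: 40% coinsurance on £598 = £239.20. Patient pays £239.20; OOP now £1,788.20.
Bill 4, £574: 40% coinsurance on £574 = £229.60. Patient owes £229.60 (running OOP £2,017.80).
Bill 5, £5,650: deductible already satisfied, so patient's share is 40% × £5,650 = £2,260. OOP would hit £4,277.80 > £3,600, so the cap limits the patient to £3,600 − £2,017.80 = £1,582.20.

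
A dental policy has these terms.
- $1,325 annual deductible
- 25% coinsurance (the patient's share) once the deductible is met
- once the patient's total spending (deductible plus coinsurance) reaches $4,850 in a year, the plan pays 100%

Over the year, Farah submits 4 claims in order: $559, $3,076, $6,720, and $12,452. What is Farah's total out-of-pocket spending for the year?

$4,850

Bill 1, $559: entire amount goes to the deductible. Cost to patient: $559. OOP to date $559.
Bill 2, $3,076: $766 finishes the deductible; $2,310 goes to coinsurance; 25% of $2,310 = $577.50. Patient owes $1,343.50 (running OOP $1,902.50).
Bill 3, $6,720: 25% coinsurance on $6,720 = $1,680. Patient pays $1,680; OOP now $3,582.50.
Bill 4, $12,452: deductible already satisfied, so patient's share is 25% × $12,452 = $3,113. OOP would hit $6,695.50 > $4,850, so the cap limits the patient to $4,850 − $3,582.50 = $1,267.50.
Summing the patient's payments: $559 + $1,343.50 + $1,680 + $1,267.50 = $4,850.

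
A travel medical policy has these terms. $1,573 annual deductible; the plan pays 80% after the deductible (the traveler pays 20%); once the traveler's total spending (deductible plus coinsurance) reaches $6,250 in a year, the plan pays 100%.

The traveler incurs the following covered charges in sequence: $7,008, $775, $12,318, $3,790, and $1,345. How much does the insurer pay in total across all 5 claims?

$18,986

Claim 1 ($7,008): $1,573 to deductible, leaving $5,435; traveler's 20% is $1,087. Traveler pays $2,660; OOP now $2,660. Insurer: $7,008 − $2,660 = $4,348.
Claim 2 ($775): deductible met; 20% of $775 = $155. Traveler owes $155 (running OOP $2,815). Insurer: $775 − $155 = $620.
Claim 3 ($12,318): deductible met; 20% of $12,318 = $2,463.60. Traveler owes $2,463.60 (running OOP $5,278.60). Insurer: $12,318 − $2,463.60 = $9,854.40.
Claim 4 ($3,790): 20% coinsurance on $3,790 = $758. Cost to traveler: $758. OOP to date $6,036.60. Insurer: $3,790 − $758 = $3,032.
Claim 5 ($1,345): 20% coinsurance on $1,345 = $269. That would push OOP to $6,305.60, over the $6,250 cap, so traveler pays $6,250 − $6,036.60 = $213.40. Insurer: $1,345 − $213.40 = $1,131.60.
Insurer total = bills − traveler's total = $25,236 − $6,250 = $18,986.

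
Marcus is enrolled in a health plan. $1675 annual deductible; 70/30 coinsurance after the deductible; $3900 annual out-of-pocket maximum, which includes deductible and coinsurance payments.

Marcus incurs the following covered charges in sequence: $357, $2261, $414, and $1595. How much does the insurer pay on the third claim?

$289.80

#1 ($357): all of it applies to the deductible. Patient owes $357 (running OOP $357). Insurer: $357 − $357 = $0.
#2 ($2261): $1318 finishes the deductible; $943 goes to coinsurance; 30% of $943 = $282.90. Patient owes $1600.90 (running OOP $1957.90). Insurer: $2261 − $1600.90 = $660.10.
#3 ($414): 30% coinsurance on $414 = $124.20. Patient owes $124.20 (running OOP $2082.10). Insurer: $414 − $124.20 = $289.80.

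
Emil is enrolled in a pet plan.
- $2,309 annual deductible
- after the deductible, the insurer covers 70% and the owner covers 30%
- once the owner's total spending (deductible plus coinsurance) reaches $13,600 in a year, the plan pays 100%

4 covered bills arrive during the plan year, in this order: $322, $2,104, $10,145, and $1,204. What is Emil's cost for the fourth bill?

$361.20

#1 ($322): fully absorbed by the deductible. Cost to owner: $322. OOP to date $322.
#2 ($2,104): $1,987 finishes the deductible; $117 goes to coinsurance; 30% of $117 = $35.10. Cost to owner: $2,022.10. OOP to date $2,344.10.
#3 ($10,145): deductible met; 30% of $10,145 = $3,043.50. Owner pays $3,043.50; OOP now $5,387.60.
#4 ($1,204): deductible met; 30% of $1,204 = $361.20. Cost to owner: $361.20. OOP to date $5,748.80.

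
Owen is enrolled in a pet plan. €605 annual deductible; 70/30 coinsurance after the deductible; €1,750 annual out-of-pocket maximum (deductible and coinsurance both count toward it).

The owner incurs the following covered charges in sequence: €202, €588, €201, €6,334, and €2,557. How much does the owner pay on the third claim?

#1 (€202): all of it applies to the deductible. Owner owes €202 (running OOP €202).
#2 (€588): €403 to deductible, leaving €185; coinsurance €185 × 30% = €55.50. Cost to owner: €458.50. OOP to date €660.50.
#3 (€201): deductible met; 30% of €201 = €60.30. Owner pays €60.30; OOP now €720.80.

€60.30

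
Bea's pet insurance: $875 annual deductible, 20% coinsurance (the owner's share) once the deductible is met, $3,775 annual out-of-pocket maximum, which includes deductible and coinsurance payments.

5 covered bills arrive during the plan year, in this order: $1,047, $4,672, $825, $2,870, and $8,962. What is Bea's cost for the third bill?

$165

Claim 1 — $1,047: $875 to deductible, leaving $172; coinsurance $172 × 20% = $34.40. Owner owes $909.40 (running OOP $909.40).
Claim 2 — $4,672: 20% coinsurance on $4,672 = $934.40. Owner pays $934.40; OOP now $1,843.80.
Claim 3 — $825: deductible already satisfied, so owner's share is 20% × $825 = $165. Owner pays $165; OOP now $2,008.80.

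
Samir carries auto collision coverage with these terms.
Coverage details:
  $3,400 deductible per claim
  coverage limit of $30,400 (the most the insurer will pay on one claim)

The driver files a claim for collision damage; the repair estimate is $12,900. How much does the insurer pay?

After the deductible, $12,900 − $3,400 = $9,500 remains.
$9,500 ≤ $30,400, so the limit doesn't bind; insurer pays $9,500.

$9,500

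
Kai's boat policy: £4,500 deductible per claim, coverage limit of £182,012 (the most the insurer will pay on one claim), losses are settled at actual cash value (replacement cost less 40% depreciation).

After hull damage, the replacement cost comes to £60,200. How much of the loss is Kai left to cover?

£28,580

Actual cash value after 40% depreciation: £60,200 × 60% = £36,120.
Subtract the deductible: £36,120 − £4,500 = £31,620.
That's under the £182,012 cap, so the insurer reimburses the full £31,620.
Owner's share is the uncovered remainder: £60,200 − £31,620 = £28,580.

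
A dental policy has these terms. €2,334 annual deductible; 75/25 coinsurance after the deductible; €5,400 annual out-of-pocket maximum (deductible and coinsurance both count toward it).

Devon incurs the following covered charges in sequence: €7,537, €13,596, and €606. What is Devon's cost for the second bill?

€1,765.25

#1 (€7,537): €2,334 to deductible, leaving €5,203; 25% of €5,203 = €1,300.75. Patient pays €3,634.75; OOP now €3,634.75.
#2 (€13,596): deductible already satisfied, so patient's share is 25% × €13,596 = €3,399. That would push OOP to €7,033.75, over the €5,400 cap, so patient pays €5,400 − €3,634.75 = €1,765.25.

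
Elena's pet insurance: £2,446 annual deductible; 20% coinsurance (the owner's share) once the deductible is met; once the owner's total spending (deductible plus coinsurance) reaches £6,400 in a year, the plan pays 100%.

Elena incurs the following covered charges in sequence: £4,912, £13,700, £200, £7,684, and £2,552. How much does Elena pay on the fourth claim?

£680.80

Claim 1 (£4,912): £2,446 finishes the deductible; £2,466 goes to coinsurance; owner's 20% is £493.20. Owner pays £2,939.20; OOP now £2,939.20.
Claim 2 (£13,700): deductible already satisfied, so owner's share is 20% × £13,700 = £2,740. Cost to owner: £2,740. OOP to date £5,679.20.
Claim 3 (£200): deductible met; 20% of £200 = £40. Owner pays £40; OOP now £5,719.20.
Claim 4 (£7,684): deductible met; 20% of £7,684 = £1,536.80. Adding that to £5,719.20 gives £7,256, past the £6,400 cap; owner pays only £6,400 − £5,719.20 = £680.80.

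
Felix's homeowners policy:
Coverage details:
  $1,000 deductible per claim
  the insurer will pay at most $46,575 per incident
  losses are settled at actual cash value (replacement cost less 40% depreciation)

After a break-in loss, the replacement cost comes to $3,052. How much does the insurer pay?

$831.20

At 40% depreciation, ACV = $3,052 − $1,220.80 = $1,831.20.
Less the $1,000 deductible: $1,831.20 − $1,000 = $831.20.
That's under the $46,575 cap, so the insurer reimburses the full $831.20.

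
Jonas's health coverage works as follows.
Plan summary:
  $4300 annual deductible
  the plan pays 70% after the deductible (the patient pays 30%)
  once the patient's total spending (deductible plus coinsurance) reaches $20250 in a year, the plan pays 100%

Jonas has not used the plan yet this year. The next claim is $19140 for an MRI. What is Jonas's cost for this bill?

$8752

Deductible not yet touched, so the first $4300 of the bill goes to the deductible.
That leaves $19140 − $4300 = $14840 for coinsurance.
Coinsurance: $14840 × 30% = $4452.
Patient responsibility before any cap: $4300 + $4452 = $8752.
Cumulative spending $0 + $8752 = $8752 stays under the $20250 maximum.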